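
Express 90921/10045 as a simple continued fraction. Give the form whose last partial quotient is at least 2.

90921 = 9×10045 + 516
10045 = 19×516 + 241
516 = 2×241 + 34
241 = 7×34 + 3
34 = 11×3 + 1
3 = 3×1 + 0  (stop)
So 90921/10045 = [9; 19, 2, 7, 11, 3].

[9; 19, 2, 7, 11, 3]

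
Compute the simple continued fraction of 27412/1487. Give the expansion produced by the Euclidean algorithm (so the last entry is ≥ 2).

27412 = 18·1487 + 646
1487 = 2·646 + 195
646 = 3·195 + 61
195 = 3·61 + 12
61 = 5·12 + 1
12 = 12·1 + 0  (stop)
So 27412/1487 = [18; 2, 3, 3, 5, 12].

[18; 2, 3, 3, 5, 12]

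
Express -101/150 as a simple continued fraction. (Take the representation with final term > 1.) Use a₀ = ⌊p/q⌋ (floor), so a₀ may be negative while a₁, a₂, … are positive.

-101 = -1×150 + 49
150 = 3×49 + 3
49 = 16×3 + 1
3 = 3×1 + 0  (stop)
So -101/150 = [-1; 3, 16, 3].

[-1; 3, 16, 3]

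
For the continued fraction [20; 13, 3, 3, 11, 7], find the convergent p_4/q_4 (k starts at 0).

Using pₖ = aₖpₖ₋₁ + pₖ₋₂, qₖ = aₖqₖ₋₁ + qₖ₋₂ (with p₋₁=1, p₋₂=0, q₋₁=0, q₋₂=1):
  k=0: a=20, p=20, q=1
  k=1: a=13, p=261, q=13
  k=2: a=3, p=803, q=40
  k=3: a=3, p=2670, q=133
  k=4: a=11, p=30173, q=1503

30173/1503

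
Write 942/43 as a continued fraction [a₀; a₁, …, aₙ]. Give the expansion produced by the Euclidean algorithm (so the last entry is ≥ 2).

[21; 1, 9, 1, 3]

942 = 21*43 + 39
43 = 1*39 + 4
39 = 9*4 + 3
4 = 1*3 + 1
3 = 3*1 + 0  (stop)
So 942/43 = [21; 1, 9, 1, 3].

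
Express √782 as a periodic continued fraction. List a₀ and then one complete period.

a₀ = ⌊√782⌋ = 27.
With m₀=0, d₀=1 and mₖ₊₁ = dₖaₖ − mₖ, dₖ₊₁ = (n − mₖ₊₁²)/dₖ, aₖ₊₁ = ⌊(a₀+mₖ₊₁)/dₖ₊₁⌋:
  k=1: m=27, d=53, a=1
  k=2: m=26, d=2, a=26
  k=3: m=26, d=53, a=1
  k=4: m=27, d=1, a=54
d=1 and a=2a₀=54 at k=4, so the next step gives (m, d) = (27, 53) again — its k=1 value — and the period has length 4.

[27; 1, 26, 1, 54]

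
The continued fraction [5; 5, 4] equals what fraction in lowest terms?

Fold from the inside: start with 4/1.
  5 + 1/4 = 21/4
  5 + 4/21 = 109/21

109/21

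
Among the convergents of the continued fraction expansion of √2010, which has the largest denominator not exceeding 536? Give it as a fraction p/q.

√2010 = [44; 1, 4, 1, 88, …] (period length 4).
Convergents:
  p_0/q_0 = 44/1
  p_1/q_1 = 45/1
  p_2/q_2 = 224/5
  p_3/q_3 = 269/6
  p_4/q_4 = 23896/533
  p_5/q_5 = 24165/539
q_4 = 533 ≤ 536 < 539 = q_5, so the answer is 23896/533.

23896/533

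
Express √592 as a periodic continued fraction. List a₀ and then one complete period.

a₀ = ⌊√592⌋ = 24.
With m₀=0, d₀=1 and mₖ₊₁ = dₖaₖ − mₖ, dₖ₊₁ = (n − mₖ₊₁²)/dₖ, aₖ₊₁ = ⌊(a₀+mₖ₊₁)/dₖ₊₁⌋:
  k=1: m=24, d=16, a=3
  k=2: m=24, d=1, a=48
d=1 and a=2a₀=48 at k=2, so the next step gives (m, d) = (24, 16) again — its k=1 value — and the period has length 2.

[24; 3, 48]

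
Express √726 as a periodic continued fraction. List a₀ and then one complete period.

[26; 1, 16, 1, 52]

a₀ = ⌊√726⌋ = 26.
With m₀=0, d₀=1 and mₖ₊₁ = dₖaₖ − mₖ, dₖ₊₁ = (n − mₖ₊₁²)/dₖ, aₖ₊₁ = ⌊(a₀+mₖ₊₁)/dₖ₊₁⌋:
  k=1: m=26, d=50, a=1
  k=2: m=24, d=3, a=16
  k=3: m=24, d=50, a=1
  k=4: m=26, d=1, a=52
d=1 and a=2a₀=52 at k=4, so the next step gives (m, d) = (26, 50) again — its k=1 value — and the period has length 4.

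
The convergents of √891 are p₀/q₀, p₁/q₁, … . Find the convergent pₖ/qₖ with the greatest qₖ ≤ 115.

√891 = [29; 1, 5, 1, 1, 1, 5, 1, 58, …] (period length 8).
Convergents:
  p_0/q_0 = 29/1
  p_1/q_1 = 30/1
  p_2/q_2 = 179/6
  p_3/q_3 = 209/7
  p_4/q_4 = 388/13
  p_5/q_5 = 597/20
  p_6/q_6 = 3373/113
  p_7/q_7 = 3970/133
q_6 = 113 ≤ 115 < 133 = q_7, so the answer is 3373/113.

3373/113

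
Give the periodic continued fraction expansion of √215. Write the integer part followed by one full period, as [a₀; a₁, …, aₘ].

[14; 1, 1, 1, 28]

a₀ = ⌊√215⌋ = 14.
With m₀=0, d₀=1 and mₖ₊₁ = dₖaₖ − mₖ, dₖ₊₁ = (n − mₖ₊₁²)/dₖ, aₖ₊₁ = ⌊(a₀+mₖ₊₁)/dₖ₊₁⌋:
  k=1: m=14, d=19, a=1
  k=2: m=5, d=10, a=1
  k=3: m=5, d=19, a=1
  k=4: m=14, d=1, a=28
d=1 and a=2a₀=28 at k=4, so the next step gives (m, d) = (14, 19) again — its k=1 value — and the period has length 4.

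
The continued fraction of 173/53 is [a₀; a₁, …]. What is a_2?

173 = 3·53 + 14   →  a_0 = 3
53 = 3·14 + 11   →  a_1 = 3
14 = 1·11 + 3   →  a_2 = 1

1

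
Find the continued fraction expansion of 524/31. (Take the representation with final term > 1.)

[16; 1, 9, 3]

524 = 16*31 + 28
31 = 1*28 + 3
28 = 9*3 + 1
3 = 3*1 + 0  (stop)
So 524/31 = [16; 1, 9, 3].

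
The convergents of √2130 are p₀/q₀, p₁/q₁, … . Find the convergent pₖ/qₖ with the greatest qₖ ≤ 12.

√2130 = [46; 6, 1, 1, 2, 1, 1, 6, 92, …] (period length 8).
Convergents:
  p_0/q_0 = 46/1
  p_1/q_1 = 277/6
  p_2/q_2 = 323/7
  p_3/q_3 = 600/13
q_2 = 7 ≤ 12 < 13 = q_3, so the answer is 323/7.

323/7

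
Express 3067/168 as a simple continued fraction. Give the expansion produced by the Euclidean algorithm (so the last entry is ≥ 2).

3067 = 18·168 + 43
168 = 3·43 + 39
43 = 1·39 + 4
39 = 9·4 + 3
4 = 1·3 + 1
3 = 3·1 + 0  (stop)
So 3067/168 = [18; 3, 1, 9, 1, 3].

[18; 3, 1, 9, 1, 3]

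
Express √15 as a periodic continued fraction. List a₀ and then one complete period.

a₀ = ⌊√15⌋ = 3.
With m₀=0, d₀=1 and mₖ₊₁ = dₖaₖ − mₖ, dₖ₊₁ = (n − mₖ₊₁²)/dₖ, aₖ₊₁ = ⌊(a₀+mₖ₊₁)/dₖ₊₁⌋:
  k=1: m=3, d=6, a=1
  k=2: m=3, d=1, a=6
d=1 and a=2a₀=6 at k=2, so the next step gives (m, d) = (3, 6) again — its k=1 value — and the period has length 2.

[3; 1, 6]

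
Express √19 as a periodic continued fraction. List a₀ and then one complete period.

[4; 2, 1, 3, 1, 2, 8]

a₀ = ⌊√19⌋ = 4.
With m₀=0, d₀=1 and mₖ₊₁ = dₖaₖ − mₖ, dₖ₊₁ = (n − mₖ₊₁²)/dₖ, aₖ₊₁ = ⌊(a₀+mₖ₊₁)/dₖ₊₁⌋:
  k=1: m=4, d=3, a=2
  k=2: m=2, d=5, a=1
  k=3: m=3, d=2, a=3
  k=4: m=3, d=5, a=1
  k=5: m=2, d=3, a=2
  k=6: m=4, d=1, a=8
d=1 and a=2a₀=8 at k=6, so the next step gives (m, d) = (4, 3) again — its k=1 value — and the period has length 6.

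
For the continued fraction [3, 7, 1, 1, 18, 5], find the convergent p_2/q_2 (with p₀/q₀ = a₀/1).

25/8

Using pₖ = aₖpₖ₋₁ + pₖ₋₂, qₖ = aₖqₖ₋₁ + qₖ₋₂ (with p₋₁=1, p₋₂=0, q₋₁=0, q₋₂=1):
  k=0: a=3, p=3, q=1
  k=1: a=7, p=22, q=7
  k=2: a=1, p=25, q=8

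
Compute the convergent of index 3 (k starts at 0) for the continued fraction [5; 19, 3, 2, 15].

Using pₖ = aₖpₖ₋₁ + pₖ₋₂, qₖ = aₖqₖ₋₁ + qₖ₋₂ (with p₋₁=1, p₋₂=0, q₋₁=0, q₋₂=1):
  k=0: a=5, p=5, q=1
  k=1: a=19, p=96, q=19
  k=2: a=3, p=293, q=58
  k=3: a=2, p=682, q=135

682/135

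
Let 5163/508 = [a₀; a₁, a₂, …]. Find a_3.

5163 = 10·508 + 83   →  a_0 = 10
508 = 6·83 + 10   →  a_1 = 6
83 = 8·10 + 3   →  a_2 = 8
10 = 3·3 + 1   →  a_3 = 3

3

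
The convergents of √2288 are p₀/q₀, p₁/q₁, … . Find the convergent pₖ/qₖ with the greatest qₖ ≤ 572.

√2288 = [47; 1, 4, 1, 94, …] (period length 4).
Convergents:
  p_0/q_0 = 47/1
  p_1/q_1 = 48/1
  p_2/q_2 = 239/5
  p_3/q_3 = 287/6
  p_4/q_4 = 27217/569
  p_5/q_5 = 27504/575
q_4 = 569 ≤ 572 < 575 = q_5, so the answer is 27217/569.

27217/569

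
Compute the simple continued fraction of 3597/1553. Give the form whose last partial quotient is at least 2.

3597 = 2·1553 + 491
1553 = 3·491 + 80
491 = 6·80 + 11
80 = 7·11 + 3
11 = 3·3 + 2
3 = 1·2 + 1
2 = 2·1 + 0  (stop)
So 3597/1553 = [2; 3, 6, 7, 3, 1, 2].

[2; 3, 6, 7, 3, 1, 2]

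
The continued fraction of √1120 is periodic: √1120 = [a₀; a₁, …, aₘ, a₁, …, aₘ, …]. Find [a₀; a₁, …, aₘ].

a₀ = ⌊√1120⌋ = 33.
With m₀=0, d₀=1 and mₖ₊₁ = dₖaₖ − mₖ, dₖ₊₁ = (n − mₖ₊₁²)/dₖ, aₖ₊₁ = ⌊(a₀+mₖ₊₁)/dₖ₊₁⌋:
  k=1: m=33, d=31, a=2
  k=2: m=29, d=9, a=6
  k=3: m=25, d=55, a=1
  k=4: m=30, d=4, a=15
  k=5: m=30, d=55, a=1
  k=6: m=25, d=9, a=6
  k=7: m=29, d=31, a=2
  k=8: m=33, d=1, a=66
d=1 and a=2a₀=66 at k=8, so the next step gives (m, d) = (33, 31) again — its k=1 value — and the period has length 8.

[33; 2, 6, 1, 15, 1, 6, 2, 66]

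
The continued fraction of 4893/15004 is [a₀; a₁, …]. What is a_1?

3

4893 = 0·15004 + 4893   →  a_0 = 0
15004 = 3·4893 + 325   →  a_1 = 3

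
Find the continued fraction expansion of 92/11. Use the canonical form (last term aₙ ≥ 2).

92 = 8·11 + 4
11 = 2·4 + 3
4 = 1·3 + 1
3 = 3·1 + 0  (stop)
So 92/11 = [8; 2, 1, 3].

[8; 2, 1, 3]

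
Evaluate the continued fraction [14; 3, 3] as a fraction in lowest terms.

Using pₖ = aₖpₖ₋₁ + pₖ₋₂ and qₖ = aₖqₖ₋₁ + qₖ₋₂:
  k=0: a=14, p=14, q=1
  k=1: a=3, p=43, q=3
  k=2: a=3, p=143, q=10

143/10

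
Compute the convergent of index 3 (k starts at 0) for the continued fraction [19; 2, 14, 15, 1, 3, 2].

Using pₖ = aₖpₖ₋₁ + pₖ₋₂, qₖ = aₖqₖ₋₁ + qₖ₋₂ (with p₋₁=1, p₋₂=0, q₋₁=0, q₋₂=1):
  k=0: a=19, p=19, q=1
  k=1: a=2, p=39, q=2
  k=2: a=14, p=565, q=29
  k=3: a=15, p=8514, q=437

8514/437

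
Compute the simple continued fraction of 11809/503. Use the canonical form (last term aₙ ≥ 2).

11809 = 23*503 + 240
503 = 2*240 + 23
240 = 10*23 + 10
23 = 2*10 + 3
10 = 3*3 + 1
3 = 3*1 + 0  (stop)
So 11809/503 = [23; 2, 10, 2, 3, 3].

[23; 2, 10, 2, 3, 3]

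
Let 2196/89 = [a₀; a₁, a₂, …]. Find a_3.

14

2196 = 24·89 + 60   →  a_0 = 24
89 = 1·60 + 29   →  a_1 = 1
60 = 2·29 + 2   →  a_2 = 2
29 = 14·2 + 1   →  a_3 = 14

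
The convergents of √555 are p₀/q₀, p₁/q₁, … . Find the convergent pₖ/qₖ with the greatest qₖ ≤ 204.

1814/77

√555 = [23; 1, 1, 3, 1, 3, 1, 1, 46, …] (period length 8).
Convergents:
  p_0/q_0 = 23/1
  p_1/q_1 = 24/1
  p_2/q_2 = 47/2
  p_3/q_3 = 165/7
  p_4/q_4 = 212/9
  p_5/q_5 = 801/34
  p_6/q_6 = 1013/43
  p_7/q_7 = 1814/77
  p_8/q_8 = 84457/3585
q_7 = 77 ≤ 204 < 3585 = q_8, so the answer is 1814/77.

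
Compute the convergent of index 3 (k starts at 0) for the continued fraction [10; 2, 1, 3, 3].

114/11

Using pₖ = aₖpₖ₋₁ + pₖ₋₂, qₖ = aₖqₖ₋₁ + qₖ₋₂ (with p₋₁=1, p₋₂=0, q₋₁=0, q₋₂=1):
  k=0: a=10, p=10, q=1
  k=1: a=2, p=21, q=2
  k=2: a=1, p=31, q=3
  k=3: a=3, p=114, q=11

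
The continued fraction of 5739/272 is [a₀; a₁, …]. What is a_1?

5739 = 21·272 + 27   →  a_0 = 21
272 = 10·27 + 2   →  a_1 = 10

10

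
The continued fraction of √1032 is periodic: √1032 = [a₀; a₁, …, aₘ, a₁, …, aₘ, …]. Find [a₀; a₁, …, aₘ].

[32; 8, 64]

a₀ = ⌊√1032⌋ = 32.
With m₀=0, d₀=1 and mₖ₊₁ = dₖaₖ − mₖ, dₖ₊₁ = (n − mₖ₊₁²)/dₖ, aₖ₊₁ = ⌊(a₀+mₖ₊₁)/dₖ₊₁⌋:
  k=1: m=32, d=8, a=8
  k=2: m=32, d=1, a=64
d=1 and a=2a₀=64 at k=2, so the next step gives (m, d) = (32, 8) again — its k=1 value — and the period has length 2.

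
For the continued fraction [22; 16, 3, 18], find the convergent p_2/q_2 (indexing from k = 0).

1081/49

Using pₖ = aₖpₖ₋₁ + pₖ₋₂, qₖ = aₖqₖ₋₁ + qₖ₋₂ (with p₋₁=1, p₋₂=0, q₋₁=0, q₋₂=1):
  k=0: a=22, p=22, q=1
  k=1: a=16, p=353, q=16
  k=2: a=3, p=1081, q=49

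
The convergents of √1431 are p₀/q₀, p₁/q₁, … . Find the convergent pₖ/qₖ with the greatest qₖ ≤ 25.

227/6

√1431 = [37; 1, 4, 1, 4, 1, 74, …] (period length 6).
Convergents:
  p_0/q_0 = 37/1
  p_1/q_1 = 38/1
  p_2/q_2 = 189/5
  p_3/q_3 = 227/6
  p_4/q_4 = 1097/29
q_3 = 6 ≤ 25 < 29 = q_4, so the answer is 227/6.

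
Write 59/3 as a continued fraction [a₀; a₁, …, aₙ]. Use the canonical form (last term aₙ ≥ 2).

59 = 19*3 + 2
3 = 1*2 + 1
2 = 2*1 + 0  (stop)
So 59/3 = [19; 1, 2].

[19; 1, 2]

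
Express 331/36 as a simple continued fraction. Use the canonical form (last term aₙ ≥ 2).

331 = 9*36 + 7
36 = 5*7 + 1
7 = 7*1 + 0  (stop)
So 331/36 = [9; 5, 7].

[9; 5, 7]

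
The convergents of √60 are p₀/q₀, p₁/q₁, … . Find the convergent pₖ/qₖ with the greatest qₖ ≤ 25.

31/4

√60 = [7; 1, 2, 1, 14, …] (period length 4).
Convergents:
  p_0/q_0 = 7/1
  p_1/q_1 = 8/1
  p_2/q_2 = 23/3
  p_3/q_3 = 31/4
  p_4/q_4 = 457/59
q_3 = 4 ≤ 25 < 59 = q_4, so the answer is 31/4.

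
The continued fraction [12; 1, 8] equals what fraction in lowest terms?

Using pₖ = aₖpₖ₋₁ + pₖ₋₂ and qₖ = aₖqₖ₋₁ + qₖ₋₂:
  k=0: a=12, p=12, q=1
  k=1: a=1, p=13, q=1
  k=2: a=8, p=116, q=9

116/9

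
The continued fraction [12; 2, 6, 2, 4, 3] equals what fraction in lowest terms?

Using pₖ = aₖpₖ₋₁ + pₖ₋₂ and qₖ = aₖqₖ₋₁ + qₖ₋₂:
  k=0: a=12, p=12, q=1
  k=1: a=2, p=25, q=2
  k=2: a=6, p=162, q=13
  k=3: a=2, p=349, q=28
  k=4: a=4, p=1558, q=125
  k=5: a=3, p=5023, q=403

5023/403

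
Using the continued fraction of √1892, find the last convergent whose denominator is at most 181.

√1892 = [43; 2, 86, …] (period length 2).
Convergents:
  p_0/q_0 = 43/1
  p_1/q_1 = 87/2
  p_2/q_2 = 7525/173
  p_3/q_3 = 15137/348
q_2 = 173 ≤ 181 < 348 = q_3, so the answer is 7525/173.

7525/173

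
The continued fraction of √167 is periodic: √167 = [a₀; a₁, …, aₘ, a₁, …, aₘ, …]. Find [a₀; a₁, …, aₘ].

[12; 1, 11, 1, 24]

a₀ = ⌊√167⌋ = 12.
With m₀=0, d₀=1 and mₖ₊₁ = dₖaₖ − mₖ, dₖ₊₁ = (n − mₖ₊₁²)/dₖ, aₖ₊₁ = ⌊(a₀+mₖ₊₁)/dₖ₊₁⌋:
  k=1: m=12, d=23, a=1
  k=2: m=11, d=2, a=11
  k=3: m=11, d=23, a=1
  k=4: m=12, d=1, a=24
d=1 and a=2a₀=24 at k=4, so the next step gives (m, d) = (12, 23) again — its k=1 value — and the period has length 4.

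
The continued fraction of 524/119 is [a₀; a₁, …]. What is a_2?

2

524 = 4·119 + 48   →  a_0 = 4
119 = 2·48 + 23   →  a_1 = 2
48 = 2·23 + 2   →  a_2 = 2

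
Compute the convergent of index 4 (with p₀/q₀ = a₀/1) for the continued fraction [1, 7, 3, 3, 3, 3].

274/241

Using pₖ = aₖpₖ₋₁ + pₖ₋₂, qₖ = aₖqₖ₋₁ + qₖ₋₂ (with p₋₁=1, p₋₂=0, q₋₁=0, q₋₂=1):
  k=0: a=1, p=1, q=1
  k=1: a=7, p=8, q=7
  k=2: a=3, p=25, q=22
  k=3: a=3, p=83, q=73
  k=4: a=3, p=274, q=241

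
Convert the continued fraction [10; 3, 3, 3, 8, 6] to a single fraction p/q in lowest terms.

Fold from the inside: start with 6/1.
  8 + 1/6 = 49/6
  3 + 6/49 = 153/49
  3 + 49/153 = 508/153
  3 + 153/508 = 1677/508
  10 + 508/1677 = 17278/1677

17278/1677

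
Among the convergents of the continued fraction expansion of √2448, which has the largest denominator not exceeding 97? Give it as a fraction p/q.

√2448 = [49; 2, 10, 2, 98, …] (period length 4).
Convergents:
  p_0/q_0 = 49/1
  p_1/q_1 = 99/2
  p_2/q_2 = 1039/21
  p_3/q_3 = 2177/44
  p_4/q_4 = 214385/4333
q_3 = 44 ≤ 97 < 4333 = q_4, so the answer is 2177/44.

2177/44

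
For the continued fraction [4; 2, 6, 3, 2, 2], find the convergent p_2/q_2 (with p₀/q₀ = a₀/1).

Using pₖ = aₖpₖ₋₁ + pₖ₋₂, qₖ = aₖqₖ₋₁ + qₖ₋₂ (with p₋₁=1, p₋₂=0, q₋₁=0, q₋₂=1):
  k=0: a=4, p=4, q=1
  k=1: a=2, p=9, q=2
  k=2: a=6, p=58, q=13

58/13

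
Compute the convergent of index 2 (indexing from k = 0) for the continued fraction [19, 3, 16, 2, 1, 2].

Using pₖ = aₖpₖ₋₁ + pₖ₋₂, qₖ = aₖqₖ₋₁ + qₖ₋₂ (with p₋₁=1, p₋₂=0, q₋₁=0, q₋₂=1):
  k=0: a=19, p=19, q=1
  k=1: a=3, p=58, q=3
  k=2: a=16, p=947, q=49

947/49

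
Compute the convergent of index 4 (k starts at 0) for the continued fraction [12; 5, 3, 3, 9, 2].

Using pₖ = aₖpₖ₋₁ + pₖ₋₂, qₖ = aₖqₖ₋₁ + qₖ₋₂ (with p₋₁=1, p₋₂=0, q₋₁=0, q₋₂=1):
  k=0: a=12, p=12, q=1
  k=1: a=5, p=61, q=5
  k=2: a=3, p=195, q=16
  k=3: a=3, p=646, q=53
  k=4: a=9, p=6009, q=493

6009/493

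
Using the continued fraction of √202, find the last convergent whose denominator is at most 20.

√202 = [14; 4, 1, 2, 2, 1, 4, 28, …] (period length 7).
Convergents:
  p_0/q_0 = 14/1
  p_1/q_1 = 57/4
  p_2/q_2 = 71/5
  p_3/q_3 = 199/14
  p_4/q_4 = 469/33
q_3 = 14 ≤ 20 < 33 = q_4, so the answer is 199/14.

199/14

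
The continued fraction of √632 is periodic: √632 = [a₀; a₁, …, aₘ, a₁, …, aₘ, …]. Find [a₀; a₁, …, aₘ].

a₀ = ⌊√632⌋ = 25.
With m₀=0, d₀=1 and mₖ₊₁ = dₖaₖ − mₖ, dₖ₊₁ = (n − mₖ₊₁²)/dₖ, aₖ₊₁ = ⌊(a₀+mₖ₊₁)/dₖ₊₁⌋:
  k=1: m=25, d=7, a=7
  k=2: m=24, d=8, a=6
  k=3: m=24, d=7, a=7
  k=4: m=25, d=1, a=50
d=1 and a=2a₀=50 at k=4, so the next step gives (m, d) = (25, 7) again — its k=1 value — and the period has length 4.

[25; 7, 6, 7, 50]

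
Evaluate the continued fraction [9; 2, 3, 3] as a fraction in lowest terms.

217/23

Using pₖ = aₖpₖ₋₁ + pₖ₋₂ and qₖ = aₖqₖ₋₁ + qₖ₋₂:
  k=0: a=9, p=9, q=1
  k=1: a=2, p=19, q=2
  k=2: a=3, p=66, q=7
  k=3: a=3, p=217, q=23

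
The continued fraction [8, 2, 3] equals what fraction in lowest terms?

59/7

Fold from the inside: start with 3/1.
  2 + 1/3 = 7/3
  8 + 3/7 = 59/7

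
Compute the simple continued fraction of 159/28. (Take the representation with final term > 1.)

[5; 1, 2, 9]

159 = 5×28 + 19
28 = 1×19 + 9
19 = 2×9 + 1
9 = 9×1 + 0  (stop)
So 159/28 = [5; 1, 2, 9].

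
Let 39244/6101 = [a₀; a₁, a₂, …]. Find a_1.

39244 = 6·6101 + 2638   →  a_0 = 6
6101 = 2·2638 + 825   →  a_1 = 2

2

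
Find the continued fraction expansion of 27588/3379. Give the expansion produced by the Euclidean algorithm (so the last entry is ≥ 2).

27588 = 8·3379 + 556
3379 = 6·556 + 43
556 = 12·43 + 40
43 = 1·40 + 3
40 = 13·3 + 1
3 = 3·1 + 0  (stop)
So 27588/3379 = [8; 6, 12, 1, 13, 3].

[8; 6, 12, 1, 13, 3]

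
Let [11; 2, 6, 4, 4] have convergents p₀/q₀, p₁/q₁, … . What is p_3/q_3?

619/54

Using pₖ = aₖpₖ₋₁ + pₖ₋₂, qₖ = aₖqₖ₋₁ + qₖ₋₂ (with p₋₁=1, p₋₂=0, q₋₁=0, q₋₂=1):
  k=0: a=11, p=11, q=1
  k=1: a=2, p=23, q=2
  k=2: a=6, p=149, q=13
  k=3: a=4, p=619, q=54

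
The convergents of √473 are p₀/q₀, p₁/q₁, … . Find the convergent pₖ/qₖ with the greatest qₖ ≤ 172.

√473 = [21; 1, 2, 1, 42, …] (period length 4).
Convergents:
  p_0/q_0 = 21/1
  p_1/q_1 = 22/1
  p_2/q_2 = 65/3
  p_3/q_3 = 87/4
  p_4/q_4 = 3719/171
  p_5/q_5 = 3806/175
q_4 = 171 ≤ 172 < 175 = q_5, so the answer is 3719/171.

3719/171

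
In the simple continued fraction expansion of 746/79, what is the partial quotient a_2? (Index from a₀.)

746 = 9·79 + 35   →  a_0 = 9
79 = 2·35 + 9   →  a_1 = 2
35 = 3·9 + 8   →  a_2 = 3

3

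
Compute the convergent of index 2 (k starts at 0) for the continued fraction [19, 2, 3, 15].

136/7

Using pₖ = aₖpₖ₋₁ + pₖ₋₂, qₖ = aₖqₖ₋₁ + qₖ₋₂ (with p₋₁=1, p₋₂=0, q₋₁=0, q₋₂=1):
  k=0: a=19, p=19, q=1
  k=1: a=2, p=39, q=2
  k=2: a=3, p=136, q=7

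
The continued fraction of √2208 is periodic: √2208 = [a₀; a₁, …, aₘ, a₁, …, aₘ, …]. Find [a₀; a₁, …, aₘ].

a₀ = ⌊√2208⌋ = 46.
With m₀=0, d₀=1 and mₖ₊₁ = dₖaₖ − mₖ, dₖ₊₁ = (n − mₖ₊₁²)/dₖ, aₖ₊₁ = ⌊(a₀+mₖ₊₁)/dₖ₊₁⌋:
  k=1: m=46, d=92, a=1
  k=2: m=46, d=1, a=92
d=1 and a=2a₀=92 at k=2, so the next step gives (m, d) = (46, 92) again — its k=1 value — and the period has length 2.

[46; 1, 92]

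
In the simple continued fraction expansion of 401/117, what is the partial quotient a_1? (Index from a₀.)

401 = 3·117 + 50   →  a_0 = 3
117 = 2·50 + 17   →  a_1 = 2

2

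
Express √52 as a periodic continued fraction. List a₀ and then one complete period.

a₀ = ⌊√52⌋ = 7.
With m₀=0, d₀=1 and mₖ₊₁ = dₖaₖ − mₖ, dₖ₊₁ = (n − mₖ₊₁²)/dₖ, aₖ₊₁ = ⌊(a₀+mₖ₊₁)/dₖ₊₁⌋:
  k=1: m=7, d=3, a=4
  k=2: m=5, d=9, a=1
  k=3: m=4, d=4, a=2
  k=4: m=4, d=9, a=1
  k=5: m=5, d=3, a=4
  k=6: m=7, d=1, a=14
d=1 and a=2a₀=14 at k=6, so the next step gives (m, d) = (7, 3) again — its k=1 value — and the period has length 6.

[7; 4, 1, 2, 1, 4, 14]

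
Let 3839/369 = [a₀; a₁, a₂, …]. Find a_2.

3839 = 10·369 + 149   →  a_0 = 10
369 = 2·149 + 71   →  a_1 = 2
149 = 2·71 + 7   →  a_2 = 2

2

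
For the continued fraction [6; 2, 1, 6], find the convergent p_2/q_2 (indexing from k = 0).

Using pₖ = aₖpₖ₋₁ + pₖ₋₂, qₖ = aₖqₖ₋₁ + qₖ₋₂ (with p₋₁=1, p₋₂=0, q₋₁=0, q₋₂=1):
  k=0: a=6, p=6, q=1
  k=1: a=2, p=13, q=2
  k=2: a=1, p=19, q=3

19/3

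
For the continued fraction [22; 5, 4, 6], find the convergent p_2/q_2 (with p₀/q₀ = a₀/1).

Using pₖ = aₖpₖ₋₁ + pₖ₋₂, qₖ = aₖqₖ₋₁ + qₖ₋₂ (with p₋₁=1, p₋₂=0, q₋₁=0, q₋₂=1):
  k=0: a=22, p=22, q=1
  k=1: a=5, p=111, q=5
  k=2: a=4, p=466, q=21

466/21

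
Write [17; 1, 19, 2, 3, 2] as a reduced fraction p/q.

Using pₖ = aₖpₖ₋₁ + pₖ₋₂ and qₖ = aₖqₖ₋₁ + qₖ₋₂:
  k=0: a=17, p=17, q=1
  k=1: a=1, p=18, q=1
  k=2: a=19, p=359, q=20
  k=3: a=2, p=736, q=41
  k=4: a=3, p=2567, q=143
  k=5: a=2, p=5870, q=327

5870/327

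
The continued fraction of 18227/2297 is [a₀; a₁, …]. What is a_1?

18227 = 7·2297 + 2148   →  a_0 = 7
2297 = 1·2148 + 149   →  a_1 = 1

1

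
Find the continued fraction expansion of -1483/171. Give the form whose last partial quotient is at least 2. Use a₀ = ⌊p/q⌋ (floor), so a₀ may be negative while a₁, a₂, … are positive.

-1483 = -9×171 + 56
171 = 3×56 + 3
56 = 18×3 + 2
3 = 1×2 + 1
2 = 2×1 + 0  (stop)
So -1483/171 = [-9; 3, 18, 1, 2].

[-9; 3, 18, 1, 2]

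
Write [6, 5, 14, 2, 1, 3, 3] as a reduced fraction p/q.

Using pₖ = aₖpₖ₋₁ + pₖ₋₂ and qₖ = aₖqₖ₋₁ + qₖ₋₂:
  k=0: a=6, p=6, q=1
  k=1: a=5, p=31, q=5
  k=2: a=14, p=440, q=71
  k=3: a=2, p=911, q=147
  k=4: a=1, p=1351, q=218
  k=5: a=3, p=4964, q=801
  k=6: a=3, p=16243, q=2621

16243/2621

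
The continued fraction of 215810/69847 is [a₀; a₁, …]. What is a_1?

11

215810 = 3·69847 + 6269   →  a_0 = 3
69847 = 11·6269 + 888   →  a_1 = 11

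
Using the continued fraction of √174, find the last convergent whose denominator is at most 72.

277/21

√174 = [13; 5, 4, 5, 26, …] (period length 4).
Convergents:
  p_0/q_0 = 13/1
  p_1/q_1 = 66/5
  p_2/q_2 = 277/21
  p_3/q_3 = 1451/110
q_2 = 21 ≤ 72 < 110 = q_3, so the answer is 277/21.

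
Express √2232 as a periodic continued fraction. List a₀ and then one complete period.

a₀ = ⌊√2232⌋ = 47.
With m₀=0, d₀=1 and mₖ₊₁ = dₖaₖ − mₖ, dₖ₊₁ = (n − mₖ₊₁²)/dₖ, aₖ₊₁ = ⌊(a₀+mₖ₊₁)/dₖ₊₁⌋:
  k=1: m=47, d=23, a=4
  k=2: m=45, d=9, a=10
  k=3: m=45, d=23, a=4
  k=4: m=47, d=1, a=94
d=1 and a=2a₀=94 at k=4, so the next step gives (m, d) = (47, 23) again — its k=1 value — and the period has length 4.

[47; 4, 10, 4, 94]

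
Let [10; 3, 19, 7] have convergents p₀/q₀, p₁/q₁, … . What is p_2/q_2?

Using pₖ = aₖpₖ₋₁ + pₖ₋₂, qₖ = aₖqₖ₋₁ + qₖ₋₂ (with p₋₁=1, p₋₂=0, q₋₁=0, q₋₂=1):
  k=0: a=10, p=10, q=1
  k=1: a=3, p=31, q=3
  k=2: a=19, p=599, q=58

599/58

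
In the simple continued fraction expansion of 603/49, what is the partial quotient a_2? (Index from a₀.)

3

603 = 12·49 + 15   →  a_0 = 12
49 = 3·15 + 4   →  a_1 = 3
15 = 3·4 + 3   →  a_2 = 3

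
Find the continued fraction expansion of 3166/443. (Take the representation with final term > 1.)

3166 = 7·443 + 65
443 = 6·65 + 53
65 = 1·53 + 12
53 = 4·12 + 5
12 = 2·5 + 2
5 = 2·2 + 1
2 = 2·1 + 0  (stop)
So 3166/443 = [7; 6, 1, 4, 2, 2, 2].

[7; 6, 1, 4, 2, 2, 2]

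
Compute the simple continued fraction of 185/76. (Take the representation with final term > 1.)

[2; 2, 3, 3, 3]

185 = 2*76 + 33
76 = 2*33 + 10
33 = 3*10 + 3
10 = 3*3 + 1
3 = 3*1 + 0  (stop)
So 185/76 = [2; 2, 3, 3, 3].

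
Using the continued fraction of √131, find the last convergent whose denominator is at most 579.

√131 = [11; 2, 4, 11, 4, 2, 22, …] (period length 6).
Convergents:
  p_0/q_0 = 11/1
  p_1/q_1 = 23/2
  p_2/q_2 = 103/9
  p_3/q_3 = 1156/101
  p_4/q_4 = 4727/413
  p_5/q_5 = 10610/927
q_4 = 413 ≤ 579 < 927 = q_5, so the answer is 4727/413.

4727/413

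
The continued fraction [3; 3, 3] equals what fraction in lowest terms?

Fold from the inside: start with 3/1.
  3 + 1/3 = 10/3
  3 + 3/10 = 33/10

33/10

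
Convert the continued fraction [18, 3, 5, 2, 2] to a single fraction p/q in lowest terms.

Using pₖ = aₖpₖ₋₁ + pₖ₋₂ and qₖ = aₖqₖ₋₁ + qₖ₋₂:
  k=0: a=18, p=18, q=1
  k=1: a=3, p=55, q=3
  k=2: a=5, p=293, q=16
  k=3: a=2, p=641, q=35
  k=4: a=2, p=1575, q=86

1575/86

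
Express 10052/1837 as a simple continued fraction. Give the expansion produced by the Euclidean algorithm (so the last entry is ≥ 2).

[5; 2, 8, 2, 2, 1, 1, 8]

10052 = 5×1837 + 867
1837 = 2×867 + 103
867 = 8×103 + 43
103 = 2×43 + 17
43 = 2×17 + 9
17 = 1×9 + 8
9 = 1×8 + 1
8 = 8×1 + 0  (stop)
So 10052/1837 = [5; 2, 8, 2, 2, 1, 1, 8].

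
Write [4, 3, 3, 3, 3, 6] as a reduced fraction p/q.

2956/687

Fold from the inside: start with 6/1.
  3 + 1/6 = 19/6
  3 + 6/19 = 63/19
  3 + 19/63 = 208/63
  3 + 63/208 = 687/208
  4 + 208/687 = 2956/687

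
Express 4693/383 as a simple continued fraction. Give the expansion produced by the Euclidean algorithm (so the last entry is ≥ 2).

[12; 3, 1, 18, 2, 2]

4693 = 12·383 + 97
383 = 3·97 + 92
97 = 1·92 + 5
92 = 18·5 + 2
5 = 2·2 + 1
2 = 2·1 + 0  (stop)
So 4693/383 = [12; 3, 1, 18, 2, 2].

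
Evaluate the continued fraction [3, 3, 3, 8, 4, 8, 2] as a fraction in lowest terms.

19741/5980

Fold from the inside: start with 2/1.
  8 + 1/2 = 17/2
  4 + 2/17 = 70/17
  8 + 17/70 = 577/70
  3 + 70/577 = 1801/577
  3 + 577/1801 = 5980/1801
  3 + 1801/5980 = 19741/5980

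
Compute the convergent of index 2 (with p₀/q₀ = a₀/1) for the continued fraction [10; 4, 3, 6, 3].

133/13

Using pₖ = aₖpₖ₋₁ + pₖ₋₂, qₖ = aₖqₖ₋₁ + qₖ₋₂ (with p₋₁=1, p₋₂=0, q₋₁=0, q₋₂=1):
  k=0: a=10, p=10, q=1
  k=1: a=4, p=41, q=4
  k=2: a=3, p=133, q=13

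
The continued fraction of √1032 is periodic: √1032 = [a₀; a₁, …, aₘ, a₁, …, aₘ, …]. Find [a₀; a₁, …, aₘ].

a₀ = ⌊√1032⌋ = 32.
With m₀=0, d₀=1 and mₖ₊₁ = dₖaₖ − mₖ, dₖ₊₁ = (n − mₖ₊₁²)/dₖ, aₖ₊₁ = ⌊(a₀+mₖ₊₁)/dₖ₊₁⌋:
  k=1: m=32, d=8, a=8
  k=2: m=32, d=1, a=64
d=1 and a=2a₀=64 at k=2, so the next step gives (m, d) = (32, 8) again — its k=1 value — and the period has length 2.

[32; 8, 64]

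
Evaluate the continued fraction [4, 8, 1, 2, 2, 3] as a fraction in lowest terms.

860/209

Using pₖ = aₖpₖ₋₁ + pₖ₋₂ and qₖ = aₖqₖ₋₁ + qₖ₋₂:
  k=0: a=4, p=4, q=1
  k=1: a=8, p=33, q=8
  k=2: a=1, p=37, q=9
  k=3: a=2, p=107, q=26
  k=4: a=2, p=251, q=61
  k=5: a=3, p=860, q=209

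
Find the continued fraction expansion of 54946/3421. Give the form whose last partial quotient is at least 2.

[16; 16, 3, 2, 3, 1, 6]

54946 = 16·3421 + 210
3421 = 16·210 + 61
210 = 3·61 + 27
61 = 2·27 + 7
27 = 3·7 + 6
7 = 1·6 + 1
6 = 6·1 + 0  (stop)
So 54946/3421 = [16; 16, 3, 2, 3, 1, 6].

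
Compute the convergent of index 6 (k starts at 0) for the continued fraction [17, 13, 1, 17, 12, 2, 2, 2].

266865/15632

Using pₖ = aₖpₖ₋₁ + pₖ₋₂, qₖ = aₖqₖ₋₁ + qₖ₋₂ (with p₋₁=1, p₋₂=0, q₋₁=0, q₋₂=1):
  k=0: a=17, p=17, q=1
  k=1: a=13, p=222, q=13
  k=2: a=1, p=239, q=14
  k=3: a=17, p=4285, q=251
  k=4: a=12, p=51659, q=3026
  k=5: a=2, p=107603, q=6303
  k=6: a=2, p=266865, q=15632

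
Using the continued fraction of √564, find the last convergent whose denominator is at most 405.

√564 = [23; 1, 2, 1, 46, …] (period length 4).
Convergents:
  p_0/q_0 = 23/1
  p_1/q_1 = 24/1
  p_2/q_2 = 71/3
  p_3/q_3 = 95/4
  p_4/q_4 = 4441/187
  p_5/q_5 = 4536/191
  p_6/q_6 = 13513/569
q_5 = 191 ≤ 405 < 569 = q_6, so the answer is 4536/191.

4536/191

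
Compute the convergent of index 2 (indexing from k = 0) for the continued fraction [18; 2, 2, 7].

92/5

Using pₖ = aₖpₖ₋₁ + pₖ₋₂, qₖ = aₖqₖ₋₁ + qₖ₋₂ (with p₋₁=1, p₋₂=0, q₋₁=0, q₋₂=1):
  k=0: a=18, p=18, q=1
  k=1: a=2, p=37, q=2
  k=2: a=2, p=92, q=5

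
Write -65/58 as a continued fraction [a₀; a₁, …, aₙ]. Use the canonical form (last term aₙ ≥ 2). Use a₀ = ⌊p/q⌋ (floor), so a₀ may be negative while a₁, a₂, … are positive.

[-2; 1, 7, 3, 2]

-65 = -2·58 + 51
58 = 1·51 + 7
51 = 7·7 + 2
7 = 3·2 + 1
2 = 2·1 + 0  (stop)
So -65/58 = [-2; 1, 7, 3, 2].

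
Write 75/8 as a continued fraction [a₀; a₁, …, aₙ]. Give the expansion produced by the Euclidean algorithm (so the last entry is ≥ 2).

[9; 2, 1, 2]

75 = 9×8 + 3
8 = 2×3 + 2
3 = 1×2 + 1
2 = 2×1 + 0  (stop)
So 75/8 = [9; 2, 1, 2].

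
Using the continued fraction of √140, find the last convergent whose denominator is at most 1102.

√140 = [11; 1, 4, 1, 22, …] (period length 4).
Convergents:
  p_0/q_0 = 11/1
  p_1/q_1 = 12/1
  p_2/q_2 = 59/5
  p_3/q_3 = 71/6
  p_4/q_4 = 1621/137
  p_5/q_5 = 1692/143
  p_6/q_6 = 8389/709
  p_7/q_7 = 10081/852
  p_8/q_8 = 230171/19453
q_7 = 852 ≤ 1102 < 19453 = q_8, so the answer is 10081/852.

10081/852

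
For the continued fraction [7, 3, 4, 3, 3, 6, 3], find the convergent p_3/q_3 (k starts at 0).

307/42

Using pₖ = aₖpₖ₋₁ + pₖ₋₂, qₖ = aₖqₖ₋₁ + qₖ₋₂ (with p₋₁=1, p₋₂=0, q₋₁=0, q₋₂=1):
  k=0: a=7, p=7, q=1
  k=1: a=3, p=22, q=3
  k=2: a=4, p=95, q=13
  k=3: a=3, p=307, q=42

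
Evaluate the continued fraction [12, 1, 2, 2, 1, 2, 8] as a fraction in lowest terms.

Using pₖ = aₖpₖ₋₁ + pₖ₋₂ and qₖ = aₖqₖ₋₁ + qₖ₋₂:
  k=0: a=12, p=12, q=1
  k=1: a=1, p=13, q=1
  k=2: a=2, p=38, q=3
  k=3: a=2, p=89, q=7
  k=4: a=1, p=127, q=10
  k=5: a=2, p=343, q=27
  k=6: a=8, p=2871, q=226

2871/226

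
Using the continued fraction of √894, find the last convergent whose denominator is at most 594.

√894 = [29; 1, 8, 1, 58, …] (period length 4).
Convergents:
  p_0/q_0 = 29/1
  p_1/q_1 = 30/1
  p_2/q_2 = 269/9
  p_3/q_3 = 299/10
  p_4/q_4 = 17611/589
  p_5/q_5 = 17910/599
q_4 = 589 ≤ 594 < 599 = q_5, so the answer is 17611/589.

17611/589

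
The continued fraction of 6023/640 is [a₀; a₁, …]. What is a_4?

3

6023 = 9·640 + 263   →  a_0 = 9
640 = 2·263 + 114   →  a_1 = 2
263 = 2·114 + 35   →  a_2 = 2
114 = 3·35 + 9   →  a_3 = 3
35 = 3·9 + 8   →  a_4 = 3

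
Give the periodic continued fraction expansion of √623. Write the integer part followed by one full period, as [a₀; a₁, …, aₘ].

[24; 1, 23, 1, 48]

a₀ = ⌊√623⌋ = 24.
With m₀=0, d₀=1 and mₖ₊₁ = dₖaₖ − mₖ, dₖ₊₁ = (n − mₖ₊₁²)/dₖ, aₖ₊₁ = ⌊(a₀+mₖ₊₁)/dₖ₊₁⌋:
  k=1: m=24, d=47, a=1
  k=2: m=23, d=2, a=23
  k=3: m=23, d=47, a=1
  k=4: m=24, d=1, a=48
d=1 and a=2a₀=48 at k=4, so the next step gives (m, d) = (24, 47) again — its k=1 value — and the period has length 4.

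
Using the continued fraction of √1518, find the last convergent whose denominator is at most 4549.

√1518 = [38; 1, 24, 1, 76, …] (period length 4).
Convergents:
  p_0/q_0 = 38/1
  p_1/q_1 = 39/1
  p_2/q_2 = 974/25
  p_3/q_3 = 1013/26
  p_4/q_4 = 77962/2001
  p_5/q_5 = 78975/2027
  p_6/q_6 = 1973362/50649
q_5 = 2027 ≤ 4549 < 50649 = q_6, so the answer is 78975/2027.

78975/2027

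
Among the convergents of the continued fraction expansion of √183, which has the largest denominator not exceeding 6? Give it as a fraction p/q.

√183 = [13; 1, 1, 8, 1, 1, 26, …] (period length 6).
Convergents:
  p_0/q_0 = 13/1
  p_1/q_1 = 14/1
  p_2/q_2 = 27/2
  p_3/q_3 = 230/17
q_2 = 2 ≤ 6 < 17 = q_3, so the answer is 27/2.

27/2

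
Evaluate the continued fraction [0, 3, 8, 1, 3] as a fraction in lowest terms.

Fold from the inside: start with 3/1.
  1 + 1/3 = 4/3
  8 + 3/4 = 35/4
  3 + 4/35 = 109/35
  0 + 35/109 = 35/109

35/109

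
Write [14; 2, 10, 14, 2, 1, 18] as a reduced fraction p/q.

245736/16975

Using pₖ = aₖpₖ₋₁ + pₖ₋₂ and qₖ = aₖqₖ₋₁ + qₖ₋₂:
  k=0: a=14, p=14, q=1
  k=1: a=2, p=29, q=2
  k=2: a=10, p=304, q=21
  k=3: a=14, p=4285, q=296
  k=4: a=2, p=8874, q=613
  k=5: a=1, p=13159, q=909
  k=6: a=18, p=245736, q=16975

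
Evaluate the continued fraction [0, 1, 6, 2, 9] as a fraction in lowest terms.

123/142

Fold from the inside: start with 9/1.
  2 + 1/9 = 19/9
  6 + 9/19 = 123/19
  1 + 19/123 = 142/123
  0 + 123/142 = 123/142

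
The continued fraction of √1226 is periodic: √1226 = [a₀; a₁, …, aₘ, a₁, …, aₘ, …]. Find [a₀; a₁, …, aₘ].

a₀ = ⌊√1226⌋ = 35.
With m₀=0, d₀=1 and mₖ₊₁ = dₖaₖ − mₖ, dₖ₊₁ = (n − mₖ₊₁²)/dₖ, aₖ₊₁ = ⌊(a₀+mₖ₊₁)/dₖ₊₁⌋:
  k=1: m=35, d=1, a=70
d=1 and a=2a₀=70 at k=1, so the next step gives (m, d) = (35, 1) again — its k=1 value — and the period has length 1.

[35; 70]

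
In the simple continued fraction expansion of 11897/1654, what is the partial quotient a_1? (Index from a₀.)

5

11897 = 7·1654 + 319   →  a_0 = 7
1654 = 5·319 + 59   →  a_1 = 5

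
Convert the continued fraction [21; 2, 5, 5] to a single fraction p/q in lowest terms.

Fold from the inside: start with 5/1.
  5 + 1/5 = 26/5
  2 + 5/26 = 57/26
  21 + 26/57 = 1223/57

1223/57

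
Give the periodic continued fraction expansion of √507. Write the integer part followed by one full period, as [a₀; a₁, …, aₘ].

[22; 1, 1, 14, 1, 1, 44]

a₀ = ⌊√507⌋ = 22.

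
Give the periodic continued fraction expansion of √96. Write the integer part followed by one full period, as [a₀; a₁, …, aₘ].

a₀ = ⌊√96⌋ = 9.

[9; 1, 3, 1, 18]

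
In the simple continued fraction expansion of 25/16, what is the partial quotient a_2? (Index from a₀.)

25 = 1·16 + 9   →  a_0 = 1
16 = 1·9 + 7   →  a_1 = 1
9 = 1·7 + 2   →  a_2 = 1

1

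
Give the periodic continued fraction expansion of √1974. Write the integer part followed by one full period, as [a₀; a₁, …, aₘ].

a₀ = ⌊√1974⌋ = 44.

[44; 2, 3, 17, 2, 17, 3, 2, 88]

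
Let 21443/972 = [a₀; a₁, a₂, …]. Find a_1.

21443 = 22·972 + 59   →  a_0 = 22
972 = 16·59 + 28   →  a_1 = 16

16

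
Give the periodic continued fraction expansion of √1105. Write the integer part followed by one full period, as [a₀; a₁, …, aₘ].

[33; 4, 7, 7, 4, 66]

a₀ = ⌊√1105⌋ = 33.
With m₀=0, d₀=1 and mₖ₊₁ = dₖaₖ − mₖ, dₖ₊₁ = (n − mₖ₊₁²)/dₖ, aₖ₊₁ = ⌊(a₀+mₖ₊₁)/dₖ₊₁⌋:
  k=1: m=33, d=16, a=4
  k=2: m=31, d=9, a=7
  k=3: m=32, d=9, a=7
  k=4: m=31, d=16, a=4
  k=5: m=33, d=1, a=66
d=1 and a=2a₀=66 at k=5, so the next step gives (m, d) = (33, 16) again — its k=1 value — and the period has length 5.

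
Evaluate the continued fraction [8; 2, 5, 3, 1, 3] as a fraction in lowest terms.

1463/173

Fold from the inside: start with 3/1.
  1 + 1/3 = 4/3
  3 + 3/4 = 15/4
  5 + 4/15 = 79/15
  2 + 15/79 = 173/79
  8 + 79/173 = 1463/173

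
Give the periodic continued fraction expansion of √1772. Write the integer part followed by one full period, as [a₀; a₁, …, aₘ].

a₀ = ⌊√1772⌋ = 42.
With m₀=0, d₀=1 and mₖ₊₁ = dₖaₖ − mₖ, dₖ₊₁ = (n − mₖ₊₁²)/dₖ, aₖ₊₁ = ⌊(a₀+mₖ₊₁)/dₖ₊₁⌋:
  k=1: m=42, d=8, a=10
  k=2: m=38, d=41, a=1
  k=3: m=3, d=43, a=1
  k=4: m=40, d=4, a=20
  k=5: m=40, d=43, a=1
  k=6: m=3, d=41, a=1
  k=7: m=38, d=8, a=10
  k=8: m=42, d=1, a=84
d=1 and a=2a₀=84 at k=8, so the next step gives (m, d) = (42, 8) again — its k=1 value — and the period has length 8.

[42; 10, 1, 1, 20, 1, 1, 10, 84]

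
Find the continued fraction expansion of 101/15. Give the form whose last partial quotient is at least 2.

[6; 1, 2, 1, 3]

101 = 6·15 + 11
15 = 1·11 + 4
11 = 2·4 + 3
4 = 1·3 + 1
3 = 3·1 + 0  (stop)
So 101/15 = [6; 1, 2, 1, 3].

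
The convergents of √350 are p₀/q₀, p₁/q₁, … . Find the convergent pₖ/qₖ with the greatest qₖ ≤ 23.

318/17

√350 = [18; 1, 2, 2, 2, 1, 36, …] (period length 6).
Convergents:
  p_0/q_0 = 18/1
  p_1/q_1 = 19/1
  p_2/q_2 = 56/3
  p_3/q_3 = 131/7
  p_4/q_4 = 318/17
  p_5/q_5 = 449/24
q_4 = 17 ≤ 23 < 24 = q_5, so the answer is 318/17.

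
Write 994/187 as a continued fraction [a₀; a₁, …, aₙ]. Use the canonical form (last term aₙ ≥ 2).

[5; 3, 5, 1, 9]

994 = 5·187 + 59
187 = 3·59 + 10
59 = 5·10 + 9
10 = 1·9 + 1
9 = 9·1 + 0  (stop)
So 994/187 = [5; 3, 5, 1, 9].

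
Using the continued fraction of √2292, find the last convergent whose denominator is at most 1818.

√2292 = [47; 1, 6, 1, 94, …] (period length 4).
Convergents:
  p_0/q_0 = 47/1
  p_1/q_1 = 48/1
  p_2/q_2 = 335/7
  p_3/q_3 = 383/8
  p_4/q_4 = 36337/759
  p_5/q_5 = 36720/767
  p_6/q_6 = 256657/5361
q_5 = 767 ≤ 1818 < 5361 = q_6, so the answer is 36720/767.

36720/767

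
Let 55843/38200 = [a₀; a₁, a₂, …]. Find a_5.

55843 = 1·38200 + 17643   →  a_0 = 1
38200 = 2·17643 + 2914   →  a_1 = 2
17643 = 6·2914 + 159   →  a_2 = 6
2914 = 18·159 + 52   →  a_3 = 18
159 = 3·52 + 3   →  a_4 = 3
52 = 17·3 + 1   →  a_5 = 17

17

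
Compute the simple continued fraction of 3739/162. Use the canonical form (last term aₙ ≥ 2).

[23; 12, 2, 6]

3739 = 23·162 + 13
162 = 12·13 + 6
13 = 2·6 + 1
6 = 6·1 + 0  (stop)
So 3739/162 = [23; 12, 2, 6].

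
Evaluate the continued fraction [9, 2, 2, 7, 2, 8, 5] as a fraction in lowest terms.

32203/3424

Fold from the inside: start with 5/1.
  8 + 1/5 = 41/5
  2 + 5/41 = 87/41
  7 + 41/87 = 650/87
  2 + 87/650 = 1387/650
  2 + 650/1387 = 3424/1387
  9 + 1387/3424 = 32203/3424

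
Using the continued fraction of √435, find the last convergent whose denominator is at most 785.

6111/293

√435 = [20; 1, 5, 1, 40, …] (period length 4).
Convergents:
  p_0/q_0 = 20/1
  p_1/q_1 = 21/1
  p_2/q_2 = 125/6
  p_3/q_3 = 146/7
  p_4/q_4 = 5965/286
  p_5/q_5 = 6111/293
  p_6/q_6 = 36520/1751
q_5 = 293 ≤ 785 < 1751 = q_6, so the answer is 6111/293.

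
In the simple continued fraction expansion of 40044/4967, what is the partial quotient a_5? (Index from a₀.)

1

40044 = 8·4967 + 308   →  a_0 = 8
4967 = 16·308 + 39   →  a_1 = 16
308 = 7·39 + 35   →  a_2 = 7
39 = 1·35 + 4   →  a_3 = 1
35 = 8·4 + 3   →  a_4 = 8
4 = 1·3 + 1   →  a_5 = 1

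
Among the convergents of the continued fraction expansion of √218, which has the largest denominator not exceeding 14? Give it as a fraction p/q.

192/13

√218 = [14; 1, 3, 3, 1, 28, …] (period length 5).
Convergents:
  p_0/q_0 = 14/1
  p_1/q_1 = 15/1
  p_2/q_2 = 59/4
  p_3/q_3 = 192/13
  p_4/q_4 = 251/17
q_3 = 13 ≤ 14 < 17 = q_4, so the answer is 192/13.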